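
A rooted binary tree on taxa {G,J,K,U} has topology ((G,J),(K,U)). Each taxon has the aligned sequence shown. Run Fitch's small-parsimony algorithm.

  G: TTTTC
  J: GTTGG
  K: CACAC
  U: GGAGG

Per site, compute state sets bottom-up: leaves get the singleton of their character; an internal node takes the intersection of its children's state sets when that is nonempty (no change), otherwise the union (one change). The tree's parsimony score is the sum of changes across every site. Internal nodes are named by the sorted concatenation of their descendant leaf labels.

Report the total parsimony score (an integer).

10

GJ@0: {T} ∪ {G} = {G,T} (union, +1)
KU@0: {C} ∪ {G} = {C,G} (union, +1)
GJKU@0: {G,T} ∩ {C,G} = {G} (intersection, +0)
GJ@1: {T} ∩ {T} = {T} (intersection, +0)
KU@1: {A} ∪ {G} = {A,G} (union, +1)
GJKU@1: {T} ∪ {A,G} = {A,G,T} (union, +1)
GJ@2: {T} ∩ {T} = {T} (intersection, +0)
KU@2: {C} ∪ {A} = {A,C} (union, +1)
GJKU@2: {T} ∪ {A,C} = {A,C,T} (union, +1)
GJ@3: {T} ∪ {G} = {G,T} (union, +1)
KU@3: {A} ∪ {G} = {A,G} (union, +1)
GJKU@3: {G,T} ∩ {A,G} = {G} (intersection, +0)
GJ@4: {C} ∪ {G} = {C,G} (union, +1)
KU@4: {C} ∪ {G} = {C,G} (union, +1)
GJKU@4: {C,G} ∩ {C,G} = {C,G} (intersection, +0)
per-site changes: [2, 2, 2, 2, 2]; total = 10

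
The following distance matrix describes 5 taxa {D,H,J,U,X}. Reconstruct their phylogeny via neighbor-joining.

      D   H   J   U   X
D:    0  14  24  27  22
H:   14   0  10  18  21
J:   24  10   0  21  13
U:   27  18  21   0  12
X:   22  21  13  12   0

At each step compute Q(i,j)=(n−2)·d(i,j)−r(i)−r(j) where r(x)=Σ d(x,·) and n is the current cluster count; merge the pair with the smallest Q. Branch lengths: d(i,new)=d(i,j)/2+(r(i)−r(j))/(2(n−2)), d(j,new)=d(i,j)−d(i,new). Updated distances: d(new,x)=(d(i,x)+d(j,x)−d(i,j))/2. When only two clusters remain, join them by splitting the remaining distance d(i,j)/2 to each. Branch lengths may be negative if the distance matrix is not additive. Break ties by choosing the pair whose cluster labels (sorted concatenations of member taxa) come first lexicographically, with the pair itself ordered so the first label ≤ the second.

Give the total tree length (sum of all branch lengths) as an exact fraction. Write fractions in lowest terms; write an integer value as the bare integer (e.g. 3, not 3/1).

step 1: merge (U,X) at d=12, Q=-110; branch lengths U→23/3, X→13/3; new cluster UX
  updated: d(D,UX)=37/2, d(H,UX)=27/2, d(J,UX)=11
step 2: merge (D,H) at d=14, Q=-66; branch lengths D→47/4, H→9/4; new cluster DH
  updated: d(DH,J)=10, d(DH,UX)=9
step 3: merge (DH,J) at d=10, Q=-30; branch lengths DH→4, J→6; new cluster DHJ
  updated: d(DHJ,UX)=5
step 4: merge (DHJ,UX) at d=5; branch lengths DHJ→5/2, UX→5/2; new cluster DHJUX
final tree: (((D:47/4,H:9/4):4,J:6):5/2,(U:23/3,X:13/3):5/2)
total length: 41

41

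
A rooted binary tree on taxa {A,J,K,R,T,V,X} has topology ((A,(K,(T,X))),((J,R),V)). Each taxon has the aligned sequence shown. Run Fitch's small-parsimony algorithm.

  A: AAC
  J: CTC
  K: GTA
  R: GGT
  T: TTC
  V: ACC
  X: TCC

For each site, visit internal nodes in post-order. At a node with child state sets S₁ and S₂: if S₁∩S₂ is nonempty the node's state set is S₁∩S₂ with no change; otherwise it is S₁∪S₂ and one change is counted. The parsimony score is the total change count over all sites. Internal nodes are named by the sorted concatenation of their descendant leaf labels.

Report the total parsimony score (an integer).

10

site 0, node TX: T={T} ∩ X={T} → {T} (+0)
site 0, node KTX: K={G} ∪ TX={T} → {G,T} (+1)
site 0, node AKTX: A={A} ∪ KTX={G,T} → {A,G,T} (+1)
site 0, node JR: J={C} ∪ R={G} → {C,G} (+1)
site 0, node JRV: JR={C,G} ∪ V={A} → {A,C,G} (+1)
site 0, node AJKRTVX: AKTX={A,G,T} ∩ JRV={A,C,G} → {A,G} (+0)
site 1, node TX: T={T} ∪ X={C} → {C,T} (+1)
site 1, node KTX: K={T} ∩ TX={C,T} → {T} (+0)
site 1, node AKTX: A={A} ∪ KTX={T} → {A,T} (+1)
site 1, node JR: J={T} ∪ R={G} → {G,T} (+1)
site 1, node JRV: JR={G,T} ∪ V={C} → {C,G,T} (+1)
site 1, node AJKRTVX: AKTX={A,T} ∩ JRV={C,G,T} → {T} (+0)
site 2, node TX: T={C} ∩ X={C} → {C} (+0)
site 2, node KTX: K={A} ∪ TX={C} → {A,C} (+1)
site 2, node AKTX: A={C} ∩ KTX={A,C} → {C} (+0)
site 2, node JR: J={C} ∪ R={T} → {C,T} (+1)
site 2, node JRV: JR={C,T} ∩ V={C} → {C} (+0)
site 2, node AJKRTVX: AKTX={C} ∩ JRV={C} → {C} (+0)
per-site changes: [4, 4, 2]; total = 10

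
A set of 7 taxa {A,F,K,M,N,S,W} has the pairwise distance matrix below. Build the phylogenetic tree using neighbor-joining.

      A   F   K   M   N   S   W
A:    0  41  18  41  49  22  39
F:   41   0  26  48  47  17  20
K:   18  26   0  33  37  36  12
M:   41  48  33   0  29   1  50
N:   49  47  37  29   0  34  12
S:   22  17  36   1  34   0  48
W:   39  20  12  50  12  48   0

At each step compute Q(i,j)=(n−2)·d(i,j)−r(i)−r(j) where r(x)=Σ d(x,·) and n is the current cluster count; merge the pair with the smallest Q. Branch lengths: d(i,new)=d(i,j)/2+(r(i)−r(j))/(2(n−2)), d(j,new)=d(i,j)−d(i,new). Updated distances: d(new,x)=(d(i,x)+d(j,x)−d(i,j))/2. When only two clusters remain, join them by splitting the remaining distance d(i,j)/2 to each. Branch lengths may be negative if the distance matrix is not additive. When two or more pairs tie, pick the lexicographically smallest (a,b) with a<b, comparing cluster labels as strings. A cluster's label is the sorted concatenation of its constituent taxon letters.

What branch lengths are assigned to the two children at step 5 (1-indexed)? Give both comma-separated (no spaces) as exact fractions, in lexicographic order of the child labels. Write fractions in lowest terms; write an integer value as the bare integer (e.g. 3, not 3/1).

15/8,117/8

iteration 1: select M,S (d=1, Q=-355); attach at lengths (49/10, -39/10); label the merged cluster MS
  updated: d(A,MS)=31, d(F,MS)=32, d(K,MS)=34, d(MS,N)=31, d(MS,W)=97/2
iteration 2: select N,W (d=12, Q=-519/2); attach at lengths (185/16, 7/16); label the merged cluster NW
  updated: d(A,NW)=38, d(F,NW)=55/2, d(K,NW)=37/2, d(MS,NW)=135/4
iteration 3: select A,K (d=18, Q=-341/2); attach at lengths (57/4, 15/4); label the merged cluster AK
  updated: d(AK,F)=49/2, d(AK,MS)=47/2, d(AK,NW)=77/4
iteration 4: select AK,MS (d=47/2, Q=-219/2); attach at lengths (25/4, 69/4); label the merged cluster AKMS
  updated: d(AKMS,F)=33/2, d(AKMS,NW)=59/4
iteration 5: select AKMS,F (d=33/2, Q=-235/4); attach at lengths (15/8, 117/8); label the merged cluster AFKMS
  updated: d(AFKMS,NW)=103/8
iteration 6: select AFKMS,NW (d=103/8); attach at lengths (103/16, 103/16); label the merged cluster AFKMNSW
final tree: ((((A:57/4,K:15/4):25/4,(M:49/10,S:-39/10):69/4):15/8,F:117/8):103/16,(N:185/16,W:7/16):103/16)
total length: 671/8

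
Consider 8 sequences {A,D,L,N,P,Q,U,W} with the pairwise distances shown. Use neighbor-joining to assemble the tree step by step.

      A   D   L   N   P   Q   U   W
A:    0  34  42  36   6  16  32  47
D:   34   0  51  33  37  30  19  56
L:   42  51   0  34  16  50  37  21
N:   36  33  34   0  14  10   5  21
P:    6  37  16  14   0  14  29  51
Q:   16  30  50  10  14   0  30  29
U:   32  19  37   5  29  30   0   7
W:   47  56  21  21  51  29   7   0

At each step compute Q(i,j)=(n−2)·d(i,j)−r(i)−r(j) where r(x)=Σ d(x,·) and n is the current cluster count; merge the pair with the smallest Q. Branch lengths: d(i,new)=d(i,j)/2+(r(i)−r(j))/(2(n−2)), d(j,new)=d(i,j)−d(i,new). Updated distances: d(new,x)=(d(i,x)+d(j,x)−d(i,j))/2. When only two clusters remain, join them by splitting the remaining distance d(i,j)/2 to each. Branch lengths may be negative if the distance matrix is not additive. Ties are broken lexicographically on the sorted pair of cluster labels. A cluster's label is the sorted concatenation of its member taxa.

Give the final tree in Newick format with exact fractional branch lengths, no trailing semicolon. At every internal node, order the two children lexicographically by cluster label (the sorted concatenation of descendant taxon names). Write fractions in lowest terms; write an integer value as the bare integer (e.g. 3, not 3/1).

step 1: merge (L,W) at d=21, Q=-357; branch lengths L→145/12, W→107/12; new cluster LW
  updated: d(A,LW)=34, d(D,LW)=43, d(LW,N)=17, d(LW,P)=23, d(LW,Q)=29, d(LW,U)=23/2
step 2: merge (A,P) at d=6, Q=-251; branch lengths A→13/2, P→-1/2; new cluster AP
  updated: d(AP,D)=65/2, d(AP,LW)=51/2, d(AP,N)=22, d(AP,Q)=12, d(AP,U)=55/2
step 3: merge (AP,Q) at d=12, Q=-365/2; branch lengths AP→113/16, Q→79/16; new cluster APQ
  updated: d(APQ,D)=101/4, d(APQ,LW)=85/4, d(APQ,N)=10, d(APQ,U)=91/4
step 4: merge (APQ,D) at d=101/4, Q=-495/4; branch lengths APQ→139/24, D→467/24; new cluster ADPQ
  updated: d(ADPQ,LW)=39/2, d(ADPQ,N)=71/8, d(ADPQ,U)=33/4
step 5: merge (ADPQ,N) at d=71/8, Q=-199/4; branch lengths ADPQ→47/8, N→3; new cluster ADNPQ
  updated: d(ADNPQ,LW)=221/16, d(ADNPQ,U)=35/16
step 6: merge (ADNPQ,LW) at d=221/16, Q=-55/2; branch lengths ADNPQ→9/4, LW→185/16; new cluster ADLNPQW
  updated: d(ADLNPQW,U)=-1/16
step 7: merge (ADLNPQW,U) at d=-1/16; branch lengths ADLNPQW→-1/32, U→-1/32; new cluster ADLNPQUW
final tree: ((((((A:13/2,P:-1/2):113/16,Q:79/16):139/24,D:467/24):47/8,N:3):9/4,(L:145/12,W:107/12):185/16):-1/32,U:-1/32)
total length: 695/8

((((((A:13/2,P:-1/2):113/16,Q:79/16):139/24,D:467/24):47/8,N:3):9/4,(L:145/12,W:107/12):185/16):-1/32,U:-1/32)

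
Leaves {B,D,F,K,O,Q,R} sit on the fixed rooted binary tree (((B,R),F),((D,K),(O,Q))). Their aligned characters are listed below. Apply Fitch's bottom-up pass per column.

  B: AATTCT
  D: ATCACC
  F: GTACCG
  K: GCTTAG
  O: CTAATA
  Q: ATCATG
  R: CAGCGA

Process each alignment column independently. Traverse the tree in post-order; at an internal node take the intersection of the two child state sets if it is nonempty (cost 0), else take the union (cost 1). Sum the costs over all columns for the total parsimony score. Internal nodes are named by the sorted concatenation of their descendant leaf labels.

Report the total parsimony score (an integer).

21

[col 0] BR: children B:{A}, R:{C} ∪→ {A,C}; cost 1
[col 0] BFR: children BR:{A,C}, F:{G} ∪→ {A,C,G}; cost 1
[col 0] DK: children D:{A}, K:{G} ∪→ {A,G}; cost 1
[col 0] OQ: children O:{C}, Q:{A} ∪→ {A,C}; cost 1
[col 0] DKOQ: children DK:{A,G}, OQ:{A,C} ∩→ {A}; cost 0
[col 0] BDFKOQR: children BFR:{A,C,G}, DKOQ:{A} ∩→ {A}; cost 0
[col 1] BR: children B:{A}, R:{A} ∩→ {A}; cost 0
[col 1] BFR: children BR:{A}, F:{T} ∪→ {A,T}; cost 1
[col 1] DK: children D:{T}, K:{C} ∪→ {C,T}; cost 1
[col 1] OQ: children O:{T}, Q:{T} ∩→ {T}; cost 0
[col 1] DKOQ: children DK:{C,T}, OQ:{T} ∩→ {T}; cost 0
[col 1] BDFKOQR: children BFR:{A,T}, DKOQ:{T} ∩→ {T}; cost 0
[col 2] BR: children B:{T}, R:{G} ∪→ {G,T}; cost 1
[col 2] BFR: children BR:{G,T}, F:{A} ∪→ {A,G,T}; cost 1
[col 2] DK: children D:{C}, K:{T} ∪→ {C,T}; cost 1
[col 2] OQ: children O:{A}, Q:{C} ∪→ {A,C}; cost 1
[col 2] DKOQ: children DK:{C,T}, OQ:{A,C} ∩→ {C}; cost 0
[col 2] BDFKOQR: children BFR:{A,G,T}, DKOQ:{C} ∪→ {A,C,G,T}; cost 1
[col 3] BR: children B:{T}, R:{C} ∪→ {C,T}; cost 1
[col 3] BFR: children BR:{C,T}, F:{C} ∩→ {C}; cost 0
[col 3] DK: children D:{A}, K:{T} ∪→ {A,T}; cost 1
[col 3] OQ: children O:{A}, Q:{A} ∩→ {A}; cost 0
[col 3] DKOQ: children DK:{A,T}, OQ:{A} ∩→ {A}; cost 0
[col 3] BDFKOQR: children BFR:{C}, DKOQ:{A} ∪→ {A,C}; cost 1
[col 4] BR: children B:{C}, R:{G} ∪→ {C,G}; cost 1
[col 4] BFR: children BR:{C,G}, F:{C} ∩→ {C}; cost 0
[col 4] DK: children D:{C}, K:{A} ∪→ {A,C}; cost 1
[col 4] OQ: children O:{T}, Q:{T} ∩→ {T}; cost 0
[col 4] DKOQ: children DK:{A,C}, OQ:{T} ∪→ {A,C,T}; cost 1
[col 4] BDFKOQR: children BFR:{C}, DKOQ:{A,C,T} ∩→ {C}; cost 0
[col 5] BR: children B:{T}, R:{A} ∪→ {A,T}; cost 1
[col 5] BFR: children BR:{A,T}, F:{G} ∪→ {A,G,T}; cost 1
[col 5] DK: children D:{C}, K:{G} ∪→ {C,G}; cost 1
[col 5] OQ: children O:{A}, Q:{G} ∪→ {A,G}; cost 1
[col 5] DKOQ: children DK:{C,G}, OQ:{A,G} ∩→ {G}; cost 0
[col 5] BDFKOQR: children BFR:{A,G,T}, DKOQ:{G} ∩→ {G}; cost 0
per-site changes: [4, 2, 5, 3, 3, 4]; total = 21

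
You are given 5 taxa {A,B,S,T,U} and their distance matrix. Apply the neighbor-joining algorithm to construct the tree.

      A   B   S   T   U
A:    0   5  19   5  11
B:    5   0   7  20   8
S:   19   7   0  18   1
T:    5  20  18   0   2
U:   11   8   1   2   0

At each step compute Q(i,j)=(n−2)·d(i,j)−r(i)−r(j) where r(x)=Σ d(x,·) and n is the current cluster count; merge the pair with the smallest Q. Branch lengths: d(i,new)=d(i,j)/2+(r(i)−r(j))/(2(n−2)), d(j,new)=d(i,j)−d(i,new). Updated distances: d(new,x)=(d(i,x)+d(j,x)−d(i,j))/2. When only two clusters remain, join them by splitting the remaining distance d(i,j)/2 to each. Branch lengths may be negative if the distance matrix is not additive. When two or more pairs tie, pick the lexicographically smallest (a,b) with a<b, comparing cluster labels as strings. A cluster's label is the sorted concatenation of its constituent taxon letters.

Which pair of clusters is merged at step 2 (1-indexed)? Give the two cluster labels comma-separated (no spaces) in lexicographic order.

AT,B

step 1: merge (A,T) at d=5, Q=-70; branch lengths A→5/3, T→10/3; new cluster AT
  updated: d(AT,B)=10, d(AT,S)=16, d(AT,U)=4
step 2: merge (AT,B) at d=10, Q=-35; branch lengths AT→25/4, B→15/4; new cluster ABT
  updated: d(ABT,S)=13/2, d(ABT,U)=1
step 3: merge (ABT,S) at d=13/2, Q=-17/2; branch lengths ABT→13/4, S→13/4; new cluster ABST
  updated: d(ABST,U)=-9/4
step 4: merge (ABST,U) at d=-9/4; branch lengths ABST→-9/8, U→-9/8; new cluster ABSTU
final tree: ((((A:5/3,T:10/3):25/4,B:15/4):13/4,S:13/4):-9/8,U:-9/8)
total length: 77/4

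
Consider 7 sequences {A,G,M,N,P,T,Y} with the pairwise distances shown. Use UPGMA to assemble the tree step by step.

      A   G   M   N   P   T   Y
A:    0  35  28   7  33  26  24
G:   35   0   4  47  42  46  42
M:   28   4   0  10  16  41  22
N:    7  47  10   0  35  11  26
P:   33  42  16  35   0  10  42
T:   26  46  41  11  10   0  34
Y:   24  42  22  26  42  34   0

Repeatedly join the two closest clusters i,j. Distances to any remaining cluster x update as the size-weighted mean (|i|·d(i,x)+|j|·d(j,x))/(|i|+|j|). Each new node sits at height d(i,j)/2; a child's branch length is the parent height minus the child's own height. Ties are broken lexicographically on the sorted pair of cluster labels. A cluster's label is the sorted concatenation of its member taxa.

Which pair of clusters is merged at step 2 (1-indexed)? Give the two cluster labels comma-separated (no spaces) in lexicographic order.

A,N

iteration 1: select G,M (d=4); attach at lengths (2, 2); label the merged cluster GM
  updated: d(A,GM)=63/2, d(GM,N)=57/2, d(GM,P)=29, d(GM,T)=87/2, d(GM,Y)=32
iteration 2: select A,N (d=7); attach at lengths (7/2, 7/2); label the merged cluster AN
  updated: d(AN,GM)=30, d(AN,P)=34, d(AN,T)=37/2, d(AN,Y)=25
iteration 3: select P,T (d=10); attach at lengths (5, 5); label the merged cluster PT
  updated: d(AN,PT)=105/4, d(GM,PT)=145/4, d(PT,Y)=38
iteration 4: select AN,Y (d=25); attach at lengths (9, 25/2); label the merged cluster ANY
  updated: d(ANY,GM)=92/3, d(ANY,PT)=181/6
iteration 5: select ANY,PT (d=181/6); attach at lengths (31/12, 121/12); label the merged cluster ANPTY
  updated: d(ANPTY,GM)=329/10
iteration 6: select ANPTY,GM (d=329/10); attach at lengths (41/30, 289/20); label the merged cluster AGMNPTY
final tree: ((((A:7/2,N:7/2):9,Y:25/2):31/12,(P:5,T:5):121/12):41/30,(G:2,M:2):289/20)
total length: 4259/60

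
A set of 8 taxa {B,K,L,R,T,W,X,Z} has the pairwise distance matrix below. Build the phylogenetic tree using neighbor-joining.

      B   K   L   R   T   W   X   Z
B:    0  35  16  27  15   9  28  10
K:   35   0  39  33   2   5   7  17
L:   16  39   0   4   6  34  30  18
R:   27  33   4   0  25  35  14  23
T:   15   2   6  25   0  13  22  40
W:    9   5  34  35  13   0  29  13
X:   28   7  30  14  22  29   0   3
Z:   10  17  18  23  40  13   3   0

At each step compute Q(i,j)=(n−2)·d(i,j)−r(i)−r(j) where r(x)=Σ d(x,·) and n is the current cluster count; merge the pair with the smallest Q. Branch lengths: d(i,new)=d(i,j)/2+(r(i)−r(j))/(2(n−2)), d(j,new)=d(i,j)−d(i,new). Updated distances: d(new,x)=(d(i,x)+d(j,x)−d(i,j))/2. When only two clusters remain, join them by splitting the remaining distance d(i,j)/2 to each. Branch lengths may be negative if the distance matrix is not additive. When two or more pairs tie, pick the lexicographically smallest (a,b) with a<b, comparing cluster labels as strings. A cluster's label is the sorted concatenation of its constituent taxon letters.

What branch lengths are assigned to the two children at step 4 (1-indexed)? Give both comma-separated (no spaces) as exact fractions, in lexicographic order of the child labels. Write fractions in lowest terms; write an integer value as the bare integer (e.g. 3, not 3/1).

59/12,-23/12

1. join L+R (d=4, Q=-284) ⇒ LR; edges |L|=5/6, |R|=19/6
  updated: d(B,LR)=39/2, d(K,LR)=34, d(LR,T)=27/2, d(LR,W)=65/2, d(LR,X)=20, d(LR,Z)=37/2
2. join K+T (d=2, Q=-391/2) ⇒ KT; edges |K|=9/20, |T|=31/20
  updated: d(B,KT)=24, d(KT,LR)=91/4, d(KT,W)=8, d(KT,X)=27/2, d(KT,Z)=55/2
3. join KT+W (d=8, Q=-621/4) ⇒ KTW; edges |KT|=145/32, |W|=111/32
  updated: d(B,KTW)=25/2, d(KTW,LR)=189/8, d(KTW,X)=69/4, d(KTW,Z)=65/4
4. join X+Z (d=3, Q=-107) ⇒ XZ; edges |X|=59/12, |Z|=-23/12
  updated: d(B,XZ)=35/2, d(KTW,XZ)=61/4, d(LR,XZ)=71/4
5. join B+KTW (d=25/2, Q=-607/8) ⇒ BKTW; edges |B|=185/32, |KTW|=215/32
  updated: d(BKTW,LR)=245/16, d(BKTW,XZ)=81/8
6. join BKTW+LR (d=245/16, Q=-691/16) ⇒ BKLRTW; edges |BKTW|=123/32, |LR|=367/32
  updated: d(BKLRTW,XZ)=201/32
7. join BKLRTW+XZ (d=201/32) ⇒ BKLRTWXZ; edges |BKLRTW|=201/64, |XZ|=201/64
final tree: (((B:185/32,((K:9/20,T:31/20):145/32,W:111/32):215/32):123/32,(L:5/6,R:19/6):367/32):201/64,(X:59/12,Z:-23/12):201/64)
total length: 1635/32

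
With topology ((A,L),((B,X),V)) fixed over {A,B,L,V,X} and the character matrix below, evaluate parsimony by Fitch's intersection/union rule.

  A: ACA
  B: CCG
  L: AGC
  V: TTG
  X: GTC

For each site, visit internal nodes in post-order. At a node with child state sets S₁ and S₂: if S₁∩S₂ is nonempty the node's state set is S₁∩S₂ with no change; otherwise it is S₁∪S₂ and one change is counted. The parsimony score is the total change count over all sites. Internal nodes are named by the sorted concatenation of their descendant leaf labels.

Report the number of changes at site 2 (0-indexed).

3

site 0, node AL: A={A} ∩ L={A} → {A} (+0)
site 0, node BX: B={C} ∪ X={G} → {C,G} (+1)
site 0, node BVX: BX={C,G} ∪ V={T} → {C,G,T} (+1)
site 0, node ABLVX: AL={A} ∪ BVX={C,G,T} → {A,C,G,T} (+1)
site 1, node AL: A={C} ∪ L={G} → {C,G} (+1)
site 1, node BX: B={C} ∪ X={T} → {C,T} (+1)
site 1, node BVX: BX={C,T} ∩ V={T} → {T} (+0)
site 1, node ABLVX: AL={C,G} ∪ BVX={T} → {C,G,T} (+1)
site 2, node AL: A={A} ∪ L={C} → {A,C} (+1)
site 2, node BX: B={G} ∪ X={C} → {C,G} (+1)
site 2, node BVX: BX={C,G} ∩ V={G} → {G} (+0)
site 2, node ABLVX: AL={A,C} ∪ BVX={G} → {A,C,G} (+1)
per-site changes: [3, 3, 3]; total = 9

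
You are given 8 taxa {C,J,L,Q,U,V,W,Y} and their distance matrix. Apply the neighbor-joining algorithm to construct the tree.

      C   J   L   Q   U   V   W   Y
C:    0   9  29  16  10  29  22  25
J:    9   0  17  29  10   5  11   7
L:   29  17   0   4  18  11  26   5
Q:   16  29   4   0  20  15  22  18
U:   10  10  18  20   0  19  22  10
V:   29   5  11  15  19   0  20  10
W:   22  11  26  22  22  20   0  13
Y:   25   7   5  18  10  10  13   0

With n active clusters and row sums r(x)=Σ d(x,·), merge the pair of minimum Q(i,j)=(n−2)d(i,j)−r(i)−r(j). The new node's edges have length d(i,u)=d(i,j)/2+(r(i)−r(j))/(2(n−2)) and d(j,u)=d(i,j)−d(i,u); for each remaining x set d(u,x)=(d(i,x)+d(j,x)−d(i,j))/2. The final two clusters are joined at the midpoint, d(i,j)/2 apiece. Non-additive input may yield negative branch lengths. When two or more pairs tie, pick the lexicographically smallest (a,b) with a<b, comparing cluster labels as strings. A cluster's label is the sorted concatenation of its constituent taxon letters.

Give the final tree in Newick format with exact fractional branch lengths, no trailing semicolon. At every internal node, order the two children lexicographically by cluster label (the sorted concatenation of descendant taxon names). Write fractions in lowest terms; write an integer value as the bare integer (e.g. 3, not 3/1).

((((C:31/4,U:9/4):311/64,J:-23/64):151/64,(((L:5/6,Q:19/6):225/32,V:127/32):113/48,Y:91/48):175/64):601/128,W:601/128)

1. join L+Q (d=4, Q=-210) ⇒ LQ; edges |L|=5/6, |Q|=19/6
  updated: d(C,LQ)=41/2, d(J,LQ)=21, d(LQ,U)=17, d(LQ,V)=11, d(LQ,W)=22, d(LQ,Y)=19/2
2. join C+U (d=10, Q=-307/2) ⇒ CU; edges |C|=31/4, |U|=9/4
  updated: d(CU,J)=9/2, d(CU,LQ)=55/4, d(CU,V)=19, d(CU,W)=17, d(CU,Y)=25/2
3. join LQ+V (d=11, Q=-393/4) ⇒ LQV; edges |LQ|=225/32, |V|=127/32
  updated: d(CU,LQV)=87/8, d(J,LQV)=15/2, d(LQV,W)=31/2, d(LQV,Y)=17/4
4. join LQV+Y (d=17/4, Q=-497/8) ⇒ LQVY; edges |LQV|=113/48, |Y|=91/48
  updated: d(CU,LQVY)=153/16, d(J,LQVY)=41/8, d(LQVY,W)=97/8
5. join CU+J (d=9/2, Q=-683/16) ⇒ CJU; edges |CU|=311/64, |J|=-23/64
  updated: d(CJU,LQVY)=163/32, d(CJU,W)=47/4
6. join CJU+LQVY (d=163/32, Q=-927/32) ⇒ CJLQUVY; edges |CJU|=151/64, |LQVY|=175/64
  updated: d(CJLQUVY,W)=601/64
7. join CJLQUVY+W (d=601/64) ⇒ CJLQUVWY; edges |CJLQUVY|=601/128, |W|=601/128
final tree: ((((C:31/4,U:9/4):311/64,J:-23/64):151/64,(((L:5/6,Q:19/6):225/32,V:127/32):113/48,Y:91/48):175/64):601/128,W:601/128)
total length: 3087/64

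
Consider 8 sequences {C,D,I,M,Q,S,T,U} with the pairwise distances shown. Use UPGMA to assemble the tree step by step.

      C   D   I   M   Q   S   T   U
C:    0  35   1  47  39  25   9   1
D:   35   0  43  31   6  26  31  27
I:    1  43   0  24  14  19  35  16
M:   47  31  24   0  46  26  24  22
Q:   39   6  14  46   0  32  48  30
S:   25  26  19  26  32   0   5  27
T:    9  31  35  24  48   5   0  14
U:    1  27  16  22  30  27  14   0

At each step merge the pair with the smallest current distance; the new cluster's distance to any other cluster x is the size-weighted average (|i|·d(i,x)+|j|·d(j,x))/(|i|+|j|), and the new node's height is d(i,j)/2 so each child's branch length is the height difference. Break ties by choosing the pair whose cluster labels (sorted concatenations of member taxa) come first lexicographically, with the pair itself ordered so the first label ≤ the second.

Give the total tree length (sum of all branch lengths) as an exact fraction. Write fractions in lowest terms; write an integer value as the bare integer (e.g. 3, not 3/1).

1. join C+I (d=1) ⇒ CI; edges |C|=1/2, |I|=1/2
  updated: d(CI,D)=39, d(CI,M)=71/2, d(CI,Q)=53/2, d(CI,S)=22, d(CI,T)=22, d(CI,U)=17/2
2. join S+T (d=5) ⇒ ST; edges |S|=5/2, |T|=5/2
  updated: d(CI,ST)=22, d(D,ST)=57/2, d(M,ST)=25, d(Q,ST)=40, d(ST,U)=41/2
3. join D+Q (d=6) ⇒ DQ; edges |D|=3, |Q|=3
  updated: d(CI,DQ)=131/4, d(DQ,M)=77/2, d(DQ,ST)=137/4, d(DQ,U)=57/2
4. join CI+U (d=17/2) ⇒ CIU; edges |CI|=15/4, |U|=17/4
  updated: d(CIU,DQ)=94/3, d(CIU,M)=31, d(CIU,ST)=43/2
5. join CIU+ST (d=43/2) ⇒ CISTU; edges |CIU|=13/2, |ST|=33/4
  updated: d(CISTU,DQ)=65/2, d(CISTU,M)=143/5
6. join CISTU+M (d=143/5) ⇒ CIMSTU; edges |CISTU|=71/20, |M|=143/10
  updated: d(CIMSTU,DQ)=67/2
7. join CIMSTU+DQ (d=67/2) ⇒ CDIMQSTU; edges |CIMSTU|=49/20, |DQ|=55/4
final tree: (((((C:1/2,I:1/2):15/4,U:17/4):13/2,(S:5/2,T:5/2):33/4):71/20,M:143/10):49/20,(D:3,Q:3):55/4)
total length: 344/5

344/5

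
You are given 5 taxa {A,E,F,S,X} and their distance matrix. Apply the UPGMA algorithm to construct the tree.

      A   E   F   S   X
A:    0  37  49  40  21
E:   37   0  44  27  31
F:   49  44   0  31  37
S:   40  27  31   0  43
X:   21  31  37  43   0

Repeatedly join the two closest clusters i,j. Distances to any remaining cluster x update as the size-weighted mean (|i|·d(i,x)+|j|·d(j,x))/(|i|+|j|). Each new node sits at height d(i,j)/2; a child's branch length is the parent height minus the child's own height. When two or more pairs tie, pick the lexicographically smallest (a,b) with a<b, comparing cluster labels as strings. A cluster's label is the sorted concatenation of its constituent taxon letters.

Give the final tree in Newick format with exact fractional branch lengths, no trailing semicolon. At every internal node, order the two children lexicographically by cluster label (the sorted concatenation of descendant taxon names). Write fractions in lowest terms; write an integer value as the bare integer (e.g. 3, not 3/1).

((A:21/2,X:21/2):37/4,((E:27/2,S:27/2):21/4,F:75/4):1)

step 1: merge (A,X) at d=21; branch lengths A→21/2, X→21/2; new cluster AX
  updated: d(AX,E)=34, d(AX,F)=43, d(AX,S)=83/2
step 2: merge (E,S) at d=27; branch lengths E→27/2, S→27/2; new cluster ES
  updated: d(AX,ES)=151/4, d(ES,F)=75/2
step 3: merge (ES,F) at d=75/2; branch lengths ES→21/4, F→75/4; new cluster EFS
  updated: d(AX,EFS)=79/2
step 4: merge (AX,EFS) at d=79/2; branch lengths AX→37/4, EFS→1; new cluster AEFSX
final tree: ((A:21/2,X:21/2):37/4,((E:27/2,S:27/2):21/4,F:75/4):1)
total length: 329/4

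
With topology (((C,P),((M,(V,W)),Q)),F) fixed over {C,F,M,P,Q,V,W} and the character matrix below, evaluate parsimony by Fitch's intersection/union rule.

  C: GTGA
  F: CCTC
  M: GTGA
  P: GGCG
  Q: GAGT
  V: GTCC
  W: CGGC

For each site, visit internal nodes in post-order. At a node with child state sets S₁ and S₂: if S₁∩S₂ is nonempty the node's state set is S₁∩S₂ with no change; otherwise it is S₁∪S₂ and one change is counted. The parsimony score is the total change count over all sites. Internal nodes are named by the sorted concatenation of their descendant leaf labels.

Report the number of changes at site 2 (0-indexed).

3

[col 0] CP: children C:{G}, P:{G} ∩→ {G}; cost 0
[col 0] VW: children V:{G}, W:{C} ∪→ {C,G}; cost 1
[col 0] MVW: children M:{G}, VW:{C,G} ∩→ {G}; cost 0
[col 0] MQVW: children MVW:{G}, Q:{G} ∩→ {G}; cost 0
[col 0] CMPQVW: children CP:{G}, MQVW:{G} ∩→ {G}; cost 0
[col 0] CFMPQVW: children CMPQVW:{G}, F:{C} ∪→ {C,G}; cost 1
[col 1] CP: children C:{T}, P:{G} ∪→ {G,T}; cost 1
[col 1] VW: children V:{T}, W:{G} ∪→ {G,T}; cost 1
[col 1] MVW: children M:{T}, VW:{G,T} ∩→ {T}; cost 0
[col 1] MQVW: children MVW:{T}, Q:{A} ∪→ {A,T}; cost 1
[col 1] CMPQVW: children CP:{G,T}, MQVW:{A,T} ∩→ {T}; cost 0
[col 1] CFMPQVW: children CMPQVW:{T}, F:{C} ∪→ {C,T}; cost 1
[col 2] CP: children C:{G}, P:{C} ∪→ {C,G}; cost 1
[col 2] VW: children V:{C}, W:{G} ∪→ {C,G}; cost 1
[col 2] MVW: children M:{G}, VW:{C,G} ∩→ {G}; cost 0
[col 2] MQVW: children MVW:{G}, Q:{G} ∩→ {G}; cost 0
[col 2] CMPQVW: children CP:{C,G}, MQVW:{G} ∩→ {G}; cost 0
[col 2] CFMPQVW: children CMPQVW:{G}, F:{T} ∪→ {G,T}; cost 1
[col 3] CP: children C:{A}, P:{G} ∪→ {A,G}; cost 1
[col 3] VW: children V:{C}, W:{C} ∩→ {C}; cost 0
[col 3] MVW: children M:{A}, VW:{C} ∪→ {A,C}; cost 1
[col 3] MQVW: children MVW:{A,C}, Q:{T} ∪→ {A,C,T}; cost 1
[col 3] CMPQVW: children CP:{A,G}, MQVW:{A,C,T} ∩→ {A}; cost 0
[col 3] CFMPQVW: children CMPQVW:{A}, F:{C} ∪→ {A,C}; cost 1
per-site changes: [2, 4, 3, 4]; total = 13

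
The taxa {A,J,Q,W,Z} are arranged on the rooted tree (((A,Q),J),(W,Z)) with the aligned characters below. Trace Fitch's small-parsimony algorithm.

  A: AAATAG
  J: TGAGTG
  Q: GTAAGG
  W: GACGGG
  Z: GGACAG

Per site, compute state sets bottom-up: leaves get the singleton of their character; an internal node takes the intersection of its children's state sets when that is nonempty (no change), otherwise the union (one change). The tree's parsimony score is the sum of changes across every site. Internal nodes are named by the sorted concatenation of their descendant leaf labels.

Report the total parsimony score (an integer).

AQ@0: {A} ∪ {G} = {A,G} (union, +1)
AJQ@0: {A,G} ∪ {T} = {A,G,T} (union, +1)
WZ@0: {G} ∩ {G} = {G} (intersection, +0)
AJQWZ@0: {A,G,T} ∩ {G} = {G} (intersection, +0)
AQ@1: {A} ∪ {T} = {A,T} (union, +1)
AJQ@1: {A,T} ∪ {G} = {A,G,T} (union, +1)
WZ@1: {A} ∪ {G} = {A,G} (union, +1)
AJQWZ@1: {A,G,T} ∩ {A,G} = {A,G} (intersection, +0)
AQ@2: {A} ∩ {A} = {A} (intersection, +0)
AJQ@2: {A} ∩ {A} = {A} (intersection, +0)
WZ@2: {C} ∪ {A} = {A,C} (union, +1)
AJQWZ@2: {A} ∩ {A,C} = {A} (intersection, +0)
AQ@3: {T} ∪ {A} = {A,T} (union, +1)
AJQ@3: {A,T} ∪ {G} = {A,G,T} (union, +1)
WZ@3: {G} ∪ {C} = {C,G} (union, +1)
AJQWZ@3: {A,G,T} ∩ {C,G} = {G} (intersection, +0)
AQ@4: {A} ∪ {G} = {A,G} (union, +1)
AJQ@4: {A,G} ∪ {T} = {A,G,T} (union, +1)
WZ@4: {G} ∪ {A} = {A,G} (union, +1)
AJQWZ@4: {A,G,T} ∩ {A,G} = {A,G} (intersection, +0)
AQ@5: {G} ∩ {G} = {G} (intersection, +0)
AJQ@5: {G} ∩ {G} = {G} (intersection, +0)
WZ@5: {G} ∩ {G} = {G} (intersection, +0)
AJQWZ@5: {G} ∩ {G} = {G} (intersection, +0)
per-site changes: [2, 3, 1, 3, 3, 0]; total = 12

12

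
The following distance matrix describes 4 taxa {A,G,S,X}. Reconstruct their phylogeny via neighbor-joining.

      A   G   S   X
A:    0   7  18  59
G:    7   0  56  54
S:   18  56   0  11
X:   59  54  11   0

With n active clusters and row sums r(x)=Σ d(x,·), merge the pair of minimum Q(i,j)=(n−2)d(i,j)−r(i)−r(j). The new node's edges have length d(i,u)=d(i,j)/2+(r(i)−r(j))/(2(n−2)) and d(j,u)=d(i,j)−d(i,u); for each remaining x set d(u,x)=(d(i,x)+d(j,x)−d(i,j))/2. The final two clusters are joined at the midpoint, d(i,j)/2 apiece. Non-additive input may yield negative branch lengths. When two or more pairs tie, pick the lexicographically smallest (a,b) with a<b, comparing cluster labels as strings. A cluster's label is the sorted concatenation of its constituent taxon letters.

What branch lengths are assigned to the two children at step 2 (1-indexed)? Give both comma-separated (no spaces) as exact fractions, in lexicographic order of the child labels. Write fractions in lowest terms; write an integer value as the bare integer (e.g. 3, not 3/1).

151/4,-17/4

iteration 1: select A,G (d=7, Q=-187); attach at lengths (-19/4, 47/4); label the merged cluster AG
  updated: d(AG,S)=67/2, d(AG,X)=53
iteration 2: select AG,S (d=67/2, Q=-195/2); attach at lengths (151/4, -17/4); label the merged cluster AGS
  updated: d(AGS,X)=61/4
iteration 3: select AGS,X (d=61/4); attach at lengths (61/8, 61/8); label the merged cluster AGSX
final tree: (((A:-19/4,G:47/4):151/4,S:-17/4):61/8,X:61/8)
total length: 223/4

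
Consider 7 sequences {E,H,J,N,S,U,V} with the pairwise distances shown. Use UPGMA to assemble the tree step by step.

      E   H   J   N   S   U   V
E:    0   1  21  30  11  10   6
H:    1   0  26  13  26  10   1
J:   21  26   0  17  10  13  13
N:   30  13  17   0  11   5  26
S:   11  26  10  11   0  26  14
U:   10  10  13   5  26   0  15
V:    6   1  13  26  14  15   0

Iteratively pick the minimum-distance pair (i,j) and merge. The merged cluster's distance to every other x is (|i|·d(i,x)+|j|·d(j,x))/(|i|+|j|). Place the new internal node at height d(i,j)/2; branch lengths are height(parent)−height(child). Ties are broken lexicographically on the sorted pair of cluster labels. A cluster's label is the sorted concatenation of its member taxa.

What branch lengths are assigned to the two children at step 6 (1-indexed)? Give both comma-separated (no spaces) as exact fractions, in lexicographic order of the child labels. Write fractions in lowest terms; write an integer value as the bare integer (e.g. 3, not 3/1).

173/24,7/12

step 1: merge (E,H) at d=1; branch lengths E→1/2, H→1/2; new cluster EH
  updated: d(EH,J)=47/2, d(EH,N)=43/2, d(EH,S)=37/2, d(EH,U)=10, d(EH,V)=7/2
step 2: merge (EH,V) at d=7/2; branch lengths EH→5/4, V→7/4; new cluster EHV
  updated: d(EHV,J)=20, d(EHV,N)=23, d(EHV,S)=17, d(EHV,U)=35/3
step 3: merge (N,U) at d=5; branch lengths N→5/2, U→5/2; new cluster NU
  updated: d(EHV,NU)=52/3, d(J,NU)=15, d(NU,S)=37/2
step 4: merge (J,S) at d=10; branch lengths J→5, S→5; new cluster JS
  updated: d(EHV,JS)=37/2, d(JS,NU)=67/4
step 5: merge (JS,NU) at d=67/4; branch lengths JS→27/8, NU→47/8; new cluster JNSU
  updated: d(EHV,JNSU)=215/12
step 6: merge (EHV,JNSU) at d=215/12; branch lengths EHV→173/24, JNSU→7/12; new cluster EHJNSUV
final tree: (((E:1/2,H:1/2):5/4,V:7/4):173/24,((J:5,S:5):27/8,(N:5/2,U:5/2):47/8):7/12)
total length: 865/24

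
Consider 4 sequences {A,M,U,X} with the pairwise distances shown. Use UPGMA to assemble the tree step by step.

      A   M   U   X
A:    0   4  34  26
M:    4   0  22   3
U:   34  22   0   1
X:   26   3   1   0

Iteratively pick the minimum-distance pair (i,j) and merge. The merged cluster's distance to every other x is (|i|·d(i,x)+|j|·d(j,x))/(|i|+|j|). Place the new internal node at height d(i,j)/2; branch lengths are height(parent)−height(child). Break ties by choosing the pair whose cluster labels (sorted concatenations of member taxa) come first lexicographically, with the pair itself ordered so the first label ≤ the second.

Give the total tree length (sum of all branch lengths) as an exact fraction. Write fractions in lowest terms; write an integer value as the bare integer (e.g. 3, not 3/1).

step 1: merge (U,X) at d=1; branch lengths U→1/2, X→1/2; new cluster UX
  updated: d(A,UX)=30, d(M,UX)=25/2
step 2: merge (A,M) at d=4; branch lengths A→2, M→2; new cluster AM
  updated: d(AM,UX)=85/4
step 3: merge (AM,UX) at d=85/4; branch lengths AM→69/8, UX→81/8; new cluster AMUX
final tree: ((A:2,M:2):69/8,(U:1/2,X:1/2):81/8)
total length: 95/4

95/4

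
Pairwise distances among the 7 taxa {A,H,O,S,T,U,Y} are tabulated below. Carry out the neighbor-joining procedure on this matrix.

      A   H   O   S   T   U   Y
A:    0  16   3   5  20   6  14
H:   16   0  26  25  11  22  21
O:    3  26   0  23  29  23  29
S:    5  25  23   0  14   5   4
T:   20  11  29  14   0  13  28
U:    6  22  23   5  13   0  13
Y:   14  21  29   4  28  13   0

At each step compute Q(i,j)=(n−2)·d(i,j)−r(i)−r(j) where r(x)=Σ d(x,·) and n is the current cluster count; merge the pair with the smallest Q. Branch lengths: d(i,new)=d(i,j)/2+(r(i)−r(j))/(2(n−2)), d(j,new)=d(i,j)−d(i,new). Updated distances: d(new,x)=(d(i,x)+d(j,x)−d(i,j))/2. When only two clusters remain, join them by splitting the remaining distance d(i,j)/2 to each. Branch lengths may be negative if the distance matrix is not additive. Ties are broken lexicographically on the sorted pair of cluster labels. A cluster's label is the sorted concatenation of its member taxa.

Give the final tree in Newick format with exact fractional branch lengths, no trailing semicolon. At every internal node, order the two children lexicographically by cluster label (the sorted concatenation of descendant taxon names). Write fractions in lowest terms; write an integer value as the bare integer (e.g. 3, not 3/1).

((((A:-27/5,O:42/5):129/16,(H:107/16,T:69/16):123/16):33/16,(S:-17/12,Y:65/12):71/16):41/32,U:41/32)

1. join A+O (d=3, Q=-182) ⇒ AO; edges |A|=-27/5, |O|=42/5
  updated: d(AO,H)=39/2, d(AO,S)=25/2, d(AO,T)=23, d(AO,U)=13, d(AO,Y)=20
2. join H+T (d=11, Q=-287/2) ⇒ HT; edges |H|=107/16, |T|=69/16
  updated: d(AO,HT)=63/4, d(HT,S)=14, d(HT,U)=12, d(HT,Y)=19
3. join S+Y (d=4, Q=-159/2) ⇒ SY; edges |S|=-17/12, |Y|=65/12
  updated: d(AO,SY)=57/4, d(HT,SY)=29/2, d(SY,U)=7
4. join AO+HT (d=63/4, Q=-215/4) ⇒ AHOT; edges |AO|=129/16, |HT|=123/16
  updated: d(AHOT,SY)=13/2, d(AHOT,U)=37/8
5. join AHOT+SY (d=13/2, Q=-145/8) ⇒ AHOSTY; edges |AHOT|=33/16, |SY|=71/16
  updated: d(AHOSTY,U)=41/16
6. join AHOSTY+U (d=41/16) ⇒ AHOSTUY; edges |AHOSTY|=41/32, |U|=41/32
final tree: ((((A:-27/5,O:42/5):129/16,(H:107/16,T:69/16):123/16):33/16,(S:-17/12,Y:65/12):71/16):41/32,U:41/32)
total length: 685/16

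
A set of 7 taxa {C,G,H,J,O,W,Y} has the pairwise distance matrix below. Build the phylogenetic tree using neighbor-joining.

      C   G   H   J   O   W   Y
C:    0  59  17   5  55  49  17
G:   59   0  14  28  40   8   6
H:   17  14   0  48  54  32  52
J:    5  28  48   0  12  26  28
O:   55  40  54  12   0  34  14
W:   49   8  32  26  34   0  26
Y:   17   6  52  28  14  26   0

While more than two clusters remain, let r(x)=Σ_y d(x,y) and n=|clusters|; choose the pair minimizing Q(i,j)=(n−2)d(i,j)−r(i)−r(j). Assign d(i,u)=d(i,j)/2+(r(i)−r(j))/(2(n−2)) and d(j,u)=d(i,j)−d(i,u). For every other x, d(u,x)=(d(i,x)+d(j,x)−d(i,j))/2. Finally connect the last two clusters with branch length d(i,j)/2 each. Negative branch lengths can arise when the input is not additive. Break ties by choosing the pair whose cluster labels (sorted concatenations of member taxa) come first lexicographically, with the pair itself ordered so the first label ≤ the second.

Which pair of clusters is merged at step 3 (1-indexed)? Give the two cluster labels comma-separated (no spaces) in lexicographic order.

G,W

1. join C+H (d=17, Q=-334) ⇒ CH; edges |C|=7, |H|=10
  updated: d(CH,G)=28, d(CH,J)=18, d(CH,O)=46, d(CH,W)=32, d(CH,Y)=26
2. join J+O (d=12, Q=-210) ⇒ JO; edges |J|=7/4, |O|=41/4
  updated: d(CH,JO)=26, d(G,JO)=28, d(JO,W)=24, d(JO,Y)=15
3. join G+W (d=8, Q=-136) ⇒ GW; edges |G|=2/3, |W|=22/3
  updated: d(CH,GW)=26, d(GW,JO)=22, d(GW,Y)=12
4. join CH+JO (d=26, Q=-89) ⇒ CHJO; edges |CH|=67/4, |JO|=37/4
  updated: d(CHJO,GW)=11, d(CHJO,Y)=15/2
5. join CHJO+GW (d=11, Q=-61/2) ⇒ CGHJOW; edges |CHJO|=13/4, |GW|=31/4
  updated: d(CGHJOW,Y)=17/4
6. join CGHJOW+Y (d=17/4) ⇒ CGHJOWY; edges |CGHJOW|=17/8, |Y|=17/8
final tree: ((((C:7,H:10):67/4,(J:7/4,O:41/4):37/4):13/4,(G:2/3,W:22/3):31/4):17/8,Y:17/8)
total length: 313/4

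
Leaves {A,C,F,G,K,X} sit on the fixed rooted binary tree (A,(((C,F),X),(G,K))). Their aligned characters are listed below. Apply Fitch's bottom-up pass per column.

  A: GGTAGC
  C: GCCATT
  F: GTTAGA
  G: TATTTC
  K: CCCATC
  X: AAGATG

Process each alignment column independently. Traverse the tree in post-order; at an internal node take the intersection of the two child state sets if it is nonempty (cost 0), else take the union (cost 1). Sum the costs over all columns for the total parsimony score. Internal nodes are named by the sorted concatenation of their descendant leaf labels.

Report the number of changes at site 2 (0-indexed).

CF@0: {G} ∩ {G} = {G} (intersection, +0)
CFX@0: {G} ∪ {A} = {A,G} (union, +1)
GK@0: {T} ∪ {C} = {C,T} (union, +1)
CFGKX@0: {A,G} ∪ {C,T} = {A,C,G,T} (union, +1)
ACFGKX@0: {G} ∩ {A,C,G,T} = {G} (intersection, +0)
CF@1: {C} ∪ {T} = {C,T} (union, +1)
CFX@1: {C,T} ∪ {A} = {A,C,T} (union, +1)
GK@1: {A} ∪ {C} = {A,C} (union, +1)
CFGKX@1: {A,C,T} ∩ {A,C} = {A,C} (intersection, +0)
ACFGKX@1: {G} ∪ {A,C} = {A,C,G} (union, +1)
CF@2: {C} ∪ {T} = {C,T} (union, +1)
CFX@2: {C,T} ∪ {G} = {C,G,T} (union, +1)
GK@2: {T} ∪ {C} = {C,T} (union, +1)
CFGKX@2: {C,G,T} ∩ {C,T} = {C,T} (intersection, +0)
ACFGKX@2: {T} ∩ {C,T} = {T} (intersection, +0)
CF@3: {A} ∩ {A} = {A} (intersection, +0)
CFX@3: {A} ∩ {A} = {A} (intersection, +0)
GK@3: {T} ∪ {A} = {A,T} (union, +1)
CFGKX@3: {A} ∩ {A,T} = {A} (intersection, +0)
ACFGKX@3: {A} ∩ {A} = {A} (intersection, +0)
CF@4: {T} ∪ {G} = {G,T} (union, +1)
CFX@4: {G,T} ∩ {T} = {T} (intersection, +0)
GK@4: {T} ∩ {T} = {T} (intersection, +0)
CFGKX@4: {T} ∩ {T} = {T} (intersection, +0)
ACFGKX@4: {G} ∪ {T} = {G,T} (union, +1)
CF@5: {T} ∪ {A} = {A,T} (union, +1)
CFX@5: {A,T} ∪ {G} = {A,G,T} (union, +1)
GK@5: {C} ∩ {C} = {C} (intersection, +0)
CFGKX@5: {A,G,T} ∪ {C} = {A,C,G,T} (union, +1)
ACFGKX@5: {C} ∩ {A,C,G,T} = {C} (intersection, +0)
per-site changes: [3, 4, 3, 1, 2, 3]; total = 16

3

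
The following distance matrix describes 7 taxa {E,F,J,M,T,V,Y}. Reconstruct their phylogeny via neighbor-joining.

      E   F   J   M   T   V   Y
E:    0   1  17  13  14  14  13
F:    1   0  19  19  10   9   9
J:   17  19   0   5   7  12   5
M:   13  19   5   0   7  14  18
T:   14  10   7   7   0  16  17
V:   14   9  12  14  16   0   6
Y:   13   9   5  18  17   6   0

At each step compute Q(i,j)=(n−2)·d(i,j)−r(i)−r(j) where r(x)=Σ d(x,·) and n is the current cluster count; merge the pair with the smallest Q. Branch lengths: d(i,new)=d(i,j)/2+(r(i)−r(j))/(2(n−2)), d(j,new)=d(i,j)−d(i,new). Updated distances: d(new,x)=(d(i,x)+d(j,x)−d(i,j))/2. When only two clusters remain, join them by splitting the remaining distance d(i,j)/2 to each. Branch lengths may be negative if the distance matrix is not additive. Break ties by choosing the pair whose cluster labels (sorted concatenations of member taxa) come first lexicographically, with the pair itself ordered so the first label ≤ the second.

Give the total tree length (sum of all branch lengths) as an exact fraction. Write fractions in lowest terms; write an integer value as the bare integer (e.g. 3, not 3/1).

1. join E+F (d=1, Q=-134) ⇒ EF; edges |E|=1, |F|=0
  updated: d(EF,J)=35/2, d(EF,M)=31/2, d(EF,T)=23/2, d(EF,V)=11, d(EF,Y)=21/2
2. join V+Y (d=6, Q=-183/2) ⇒ VY; edges |V|=53/16, |Y|=43/16
  updated: d(EF,VY)=31/4, d(J,VY)=11/2, d(M,VY)=13, d(T,VY)=27/2
3. join EF+VY (d=31/4, Q=-275/4) ⇒ EFVY; edges |EF|=143/24, |VY|=43/24
  updated: d(EFVY,J)=61/8, d(EFVY,M)=83/8, d(EFVY,T)=69/8
4. join EFVY+T (d=69/8, Q=-32) ⇒ EFTVY; edges |EFVY|=85/16, |T|=53/16
  updated: d(EFTVY,J)=3, d(EFTVY,M)=35/8
5. join EFTVY+J (d=3, Q=-99/8) ⇒ EFJTVY; edges |EFTVY|=19/16, |J|=29/16
  updated: d(EFJTVY,M)=51/16
6. join EFJTVY+M (d=51/16) ⇒ EFJMTVY; edges |EFJTVY|=51/32, |M|=51/32
final tree: (((((E:1,F:0):143/24,(V:53/16,Y:43/16):43/24):85/16,T:53/16):19/16,J:29/16):51/32,M:51/32)
total length: 473/16

473/16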